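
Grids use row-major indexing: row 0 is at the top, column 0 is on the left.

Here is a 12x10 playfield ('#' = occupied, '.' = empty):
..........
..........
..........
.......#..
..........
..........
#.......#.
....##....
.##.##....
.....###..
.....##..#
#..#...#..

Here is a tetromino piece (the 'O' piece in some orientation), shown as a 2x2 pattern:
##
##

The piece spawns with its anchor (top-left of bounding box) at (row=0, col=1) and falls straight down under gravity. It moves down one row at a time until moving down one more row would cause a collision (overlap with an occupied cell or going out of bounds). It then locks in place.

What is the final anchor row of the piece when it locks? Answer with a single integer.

Answer: 6

Derivation:
Spawn at (row=0, col=1). Try each row:
  row 0: fits
  row 1: fits
  row 2: fits
  row 3: fits
  row 4: fits
  row 5: fits
  row 6: fits
  row 7: blocked -> lock at row 6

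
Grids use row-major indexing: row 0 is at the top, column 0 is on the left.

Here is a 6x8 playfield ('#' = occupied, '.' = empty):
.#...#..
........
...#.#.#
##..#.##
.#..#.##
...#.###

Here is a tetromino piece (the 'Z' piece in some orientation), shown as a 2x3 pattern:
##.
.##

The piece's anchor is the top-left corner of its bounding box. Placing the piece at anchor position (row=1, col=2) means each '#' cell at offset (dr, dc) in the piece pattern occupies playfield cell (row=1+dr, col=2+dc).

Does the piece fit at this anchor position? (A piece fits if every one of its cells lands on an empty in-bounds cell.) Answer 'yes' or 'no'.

Check each piece cell at anchor (1, 2):
  offset (0,0) -> (1,2): empty -> OK
  offset (0,1) -> (1,3): empty -> OK
  offset (1,1) -> (2,3): occupied ('#') -> FAIL
  offset (1,2) -> (2,4): empty -> OK
All cells valid: no

Answer: no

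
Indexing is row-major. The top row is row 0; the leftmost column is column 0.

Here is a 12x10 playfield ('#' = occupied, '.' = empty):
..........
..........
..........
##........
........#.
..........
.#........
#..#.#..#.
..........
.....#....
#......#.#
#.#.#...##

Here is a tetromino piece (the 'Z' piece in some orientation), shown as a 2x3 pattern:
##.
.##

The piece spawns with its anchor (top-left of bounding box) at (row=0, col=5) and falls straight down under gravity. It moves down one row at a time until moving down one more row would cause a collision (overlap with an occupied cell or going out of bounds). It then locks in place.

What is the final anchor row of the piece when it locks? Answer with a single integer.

Answer: 6

Derivation:
Spawn at (row=0, col=5). Try each row:
  row 0: fits
  row 1: fits
  row 2: fits
  row 3: fits
  row 4: fits
  row 5: fits
  row 6: fits
  row 7: blocked -> lock at row 6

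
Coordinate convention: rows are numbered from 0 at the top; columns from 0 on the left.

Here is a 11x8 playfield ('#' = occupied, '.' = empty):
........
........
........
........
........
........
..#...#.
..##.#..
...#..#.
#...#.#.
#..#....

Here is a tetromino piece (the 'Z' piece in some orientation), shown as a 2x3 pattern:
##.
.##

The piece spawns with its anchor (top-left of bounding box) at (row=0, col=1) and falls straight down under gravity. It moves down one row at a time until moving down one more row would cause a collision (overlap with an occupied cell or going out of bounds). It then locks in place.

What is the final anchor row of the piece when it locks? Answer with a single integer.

Answer: 4

Derivation:
Spawn at (row=0, col=1). Try each row:
  row 0: fits
  row 1: fits
  row 2: fits
  row 3: fits
  row 4: fits
  row 5: blocked -> lock at row 4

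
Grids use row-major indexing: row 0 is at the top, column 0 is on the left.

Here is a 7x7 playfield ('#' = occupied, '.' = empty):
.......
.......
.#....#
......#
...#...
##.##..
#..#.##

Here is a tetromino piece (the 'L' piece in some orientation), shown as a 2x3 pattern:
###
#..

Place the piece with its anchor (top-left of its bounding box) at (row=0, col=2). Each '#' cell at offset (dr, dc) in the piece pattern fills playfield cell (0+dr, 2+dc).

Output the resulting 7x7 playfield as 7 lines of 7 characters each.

Fill (0+0,2+0) = (0,2)
Fill (0+0,2+1) = (0,3)
Fill (0+0,2+2) = (0,4)
Fill (0+1,2+0) = (1,2)

Answer: ..###..
..#....
.#....#
......#
...#...
##.##..
#..#.##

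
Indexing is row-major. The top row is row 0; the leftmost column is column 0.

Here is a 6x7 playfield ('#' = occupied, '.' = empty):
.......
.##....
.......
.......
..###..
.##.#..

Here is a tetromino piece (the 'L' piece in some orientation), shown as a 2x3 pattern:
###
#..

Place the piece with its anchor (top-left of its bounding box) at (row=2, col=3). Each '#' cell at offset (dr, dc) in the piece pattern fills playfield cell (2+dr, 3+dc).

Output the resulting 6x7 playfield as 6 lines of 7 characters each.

Fill (2+0,3+0) = (2,3)
Fill (2+0,3+1) = (2,4)
Fill (2+0,3+2) = (2,5)
Fill (2+1,3+0) = (3,3)

Answer: .......
.##....
...###.
...#...
..###..
.##.#..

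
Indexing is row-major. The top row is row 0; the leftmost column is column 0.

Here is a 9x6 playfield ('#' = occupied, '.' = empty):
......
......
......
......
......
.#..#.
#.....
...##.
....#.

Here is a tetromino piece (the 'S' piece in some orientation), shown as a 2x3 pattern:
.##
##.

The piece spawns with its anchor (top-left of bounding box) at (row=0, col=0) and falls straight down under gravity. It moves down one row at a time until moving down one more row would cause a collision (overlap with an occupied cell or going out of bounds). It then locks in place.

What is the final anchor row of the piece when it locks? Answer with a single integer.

Answer: 3

Derivation:
Spawn at (row=0, col=0). Try each row:
  row 0: fits
  row 1: fits
  row 2: fits
  row 3: fits
  row 4: blocked -> lock at row 3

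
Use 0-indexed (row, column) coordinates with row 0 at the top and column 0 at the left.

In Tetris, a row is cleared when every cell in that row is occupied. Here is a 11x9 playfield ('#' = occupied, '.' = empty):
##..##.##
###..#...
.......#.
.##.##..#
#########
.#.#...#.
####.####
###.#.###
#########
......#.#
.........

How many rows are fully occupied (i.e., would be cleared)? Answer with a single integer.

Answer: 2

Derivation:
Check each row:
  row 0: 3 empty cells -> not full
  row 1: 5 empty cells -> not full
  row 2: 8 empty cells -> not full
  row 3: 4 empty cells -> not full
  row 4: 0 empty cells -> FULL (clear)
  row 5: 6 empty cells -> not full
  row 6: 1 empty cell -> not full
  row 7: 2 empty cells -> not full
  row 8: 0 empty cells -> FULL (clear)
  row 9: 7 empty cells -> not full
  row 10: 9 empty cells -> not full
Total rows cleared: 2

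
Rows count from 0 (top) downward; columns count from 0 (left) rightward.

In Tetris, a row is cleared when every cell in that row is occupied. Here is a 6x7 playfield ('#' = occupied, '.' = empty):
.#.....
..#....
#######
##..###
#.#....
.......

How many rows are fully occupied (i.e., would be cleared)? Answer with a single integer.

Answer: 1

Derivation:
Check each row:
  row 0: 6 empty cells -> not full
  row 1: 6 empty cells -> not full
  row 2: 0 empty cells -> FULL (clear)
  row 3: 2 empty cells -> not full
  row 4: 5 empty cells -> not full
  row 5: 7 empty cells -> not full
Total rows cleared: 1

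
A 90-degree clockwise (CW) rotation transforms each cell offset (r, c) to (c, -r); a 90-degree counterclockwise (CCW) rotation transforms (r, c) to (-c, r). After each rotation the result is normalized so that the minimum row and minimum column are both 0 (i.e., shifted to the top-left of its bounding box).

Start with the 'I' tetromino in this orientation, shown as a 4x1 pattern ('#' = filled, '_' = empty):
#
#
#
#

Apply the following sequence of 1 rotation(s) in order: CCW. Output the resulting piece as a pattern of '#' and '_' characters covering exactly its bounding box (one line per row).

Start:
#
#
#
#
After rotation 1 (CCW):
####

Answer: ####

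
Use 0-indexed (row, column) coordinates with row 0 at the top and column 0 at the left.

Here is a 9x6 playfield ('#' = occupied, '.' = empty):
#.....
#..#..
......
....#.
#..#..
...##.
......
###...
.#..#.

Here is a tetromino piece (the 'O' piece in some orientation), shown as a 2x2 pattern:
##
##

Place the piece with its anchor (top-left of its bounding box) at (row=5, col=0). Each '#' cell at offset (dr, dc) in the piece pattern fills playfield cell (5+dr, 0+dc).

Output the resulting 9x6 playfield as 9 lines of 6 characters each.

Fill (5+0,0+0) = (5,0)
Fill (5+0,0+1) = (5,1)
Fill (5+1,0+0) = (6,0)
Fill (5+1,0+1) = (6,1)

Answer: #.....
#..#..
......
....#.
#..#..
##.##.
##....
###...
.#..#.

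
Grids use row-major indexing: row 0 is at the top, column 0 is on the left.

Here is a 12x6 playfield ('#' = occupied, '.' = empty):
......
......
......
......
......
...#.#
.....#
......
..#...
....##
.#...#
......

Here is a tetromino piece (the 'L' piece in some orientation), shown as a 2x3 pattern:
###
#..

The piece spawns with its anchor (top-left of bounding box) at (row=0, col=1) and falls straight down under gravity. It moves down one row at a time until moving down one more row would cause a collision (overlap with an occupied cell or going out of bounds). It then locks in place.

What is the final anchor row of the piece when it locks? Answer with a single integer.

Answer: 4

Derivation:
Spawn at (row=0, col=1). Try each row:
  row 0: fits
  row 1: fits
  row 2: fits
  row 3: fits
  row 4: fits
  row 5: blocked -> lock at row 4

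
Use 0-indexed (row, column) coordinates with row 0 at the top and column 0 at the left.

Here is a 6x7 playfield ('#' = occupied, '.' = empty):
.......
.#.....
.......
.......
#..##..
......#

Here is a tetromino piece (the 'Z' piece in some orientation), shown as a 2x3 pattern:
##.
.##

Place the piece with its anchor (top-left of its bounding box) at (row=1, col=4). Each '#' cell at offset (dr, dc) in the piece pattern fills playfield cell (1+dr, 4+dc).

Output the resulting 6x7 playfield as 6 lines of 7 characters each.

Fill (1+0,4+0) = (1,4)
Fill (1+0,4+1) = (1,5)
Fill (1+1,4+1) = (2,5)
Fill (1+1,4+2) = (2,6)

Answer: .......
.#..##.
.....##
.......
#..##..
......#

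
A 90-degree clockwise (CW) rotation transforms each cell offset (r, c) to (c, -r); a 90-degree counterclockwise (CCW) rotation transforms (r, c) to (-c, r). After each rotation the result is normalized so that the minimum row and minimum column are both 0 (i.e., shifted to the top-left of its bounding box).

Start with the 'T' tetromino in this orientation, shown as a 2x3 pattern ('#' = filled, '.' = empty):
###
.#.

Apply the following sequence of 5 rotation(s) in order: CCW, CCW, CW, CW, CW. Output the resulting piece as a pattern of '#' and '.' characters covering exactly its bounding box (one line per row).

Answer: .#
##
.#

Derivation:
Start:
###
.#.
After rotation 1 (CCW):
#.
##
#.
After rotation 2 (CCW):
.#.
###
After rotation 3 (CW):
#.
##
#.
After rotation 4 (CW):
###
.#.
After rotation 5 (CW):
.#
##
.#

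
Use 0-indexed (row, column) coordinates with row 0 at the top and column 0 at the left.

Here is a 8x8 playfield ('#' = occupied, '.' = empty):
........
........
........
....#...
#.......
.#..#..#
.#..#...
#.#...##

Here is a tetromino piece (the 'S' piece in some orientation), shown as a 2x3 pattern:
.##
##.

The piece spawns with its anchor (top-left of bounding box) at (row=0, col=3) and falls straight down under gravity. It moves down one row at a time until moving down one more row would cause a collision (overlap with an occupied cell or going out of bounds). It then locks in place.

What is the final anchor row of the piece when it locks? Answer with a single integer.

Answer: 1

Derivation:
Spawn at (row=0, col=3). Try each row:
  row 0: fits
  row 1: fits
  row 2: blocked -> lock at row 1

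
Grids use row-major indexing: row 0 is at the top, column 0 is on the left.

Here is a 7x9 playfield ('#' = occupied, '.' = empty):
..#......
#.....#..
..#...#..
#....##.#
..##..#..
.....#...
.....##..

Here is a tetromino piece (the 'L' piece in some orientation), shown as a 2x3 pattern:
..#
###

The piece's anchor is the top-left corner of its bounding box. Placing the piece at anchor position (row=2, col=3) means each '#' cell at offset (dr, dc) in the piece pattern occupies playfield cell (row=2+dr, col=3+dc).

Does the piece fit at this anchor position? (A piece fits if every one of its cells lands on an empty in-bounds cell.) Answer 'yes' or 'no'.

Check each piece cell at anchor (2, 3):
  offset (0,2) -> (2,5): empty -> OK
  offset (1,0) -> (3,3): empty -> OK
  offset (1,1) -> (3,4): empty -> OK
  offset (1,2) -> (3,5): occupied ('#') -> FAIL
All cells valid: no

Answer: no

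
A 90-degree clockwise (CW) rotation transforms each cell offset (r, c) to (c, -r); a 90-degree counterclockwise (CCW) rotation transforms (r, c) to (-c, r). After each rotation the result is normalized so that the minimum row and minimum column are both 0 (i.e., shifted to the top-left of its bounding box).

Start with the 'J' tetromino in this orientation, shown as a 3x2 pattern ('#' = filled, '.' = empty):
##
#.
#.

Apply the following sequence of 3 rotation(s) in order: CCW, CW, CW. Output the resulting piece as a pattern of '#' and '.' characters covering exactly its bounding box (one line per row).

Start:
##
#.
#.
After rotation 1 (CCW):
#..
###
After rotation 2 (CW):
##
#.
#.
After rotation 3 (CW):
###
..#

Answer: ###
..#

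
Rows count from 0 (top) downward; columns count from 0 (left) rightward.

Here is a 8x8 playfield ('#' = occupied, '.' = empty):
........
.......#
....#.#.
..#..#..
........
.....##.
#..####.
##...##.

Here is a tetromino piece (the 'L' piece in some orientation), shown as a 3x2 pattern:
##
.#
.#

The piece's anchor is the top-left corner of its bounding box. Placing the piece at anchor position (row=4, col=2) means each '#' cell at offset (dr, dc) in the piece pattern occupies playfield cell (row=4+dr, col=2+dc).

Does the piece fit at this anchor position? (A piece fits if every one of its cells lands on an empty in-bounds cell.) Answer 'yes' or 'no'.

Check each piece cell at anchor (4, 2):
  offset (0,0) -> (4,2): empty -> OK
  offset (0,1) -> (4,3): empty -> OK
  offset (1,1) -> (5,3): empty -> OK
  offset (2,1) -> (6,3): occupied ('#') -> FAIL
All cells valid: no

Answer: no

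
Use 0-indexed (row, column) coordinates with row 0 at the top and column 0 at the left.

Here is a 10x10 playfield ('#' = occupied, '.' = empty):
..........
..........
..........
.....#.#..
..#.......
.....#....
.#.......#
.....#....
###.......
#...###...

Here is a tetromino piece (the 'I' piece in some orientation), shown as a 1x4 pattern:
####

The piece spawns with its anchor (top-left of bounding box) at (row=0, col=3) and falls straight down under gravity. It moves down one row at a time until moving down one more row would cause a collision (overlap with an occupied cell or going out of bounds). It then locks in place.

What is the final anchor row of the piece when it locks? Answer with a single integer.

Answer: 2

Derivation:
Spawn at (row=0, col=3). Try each row:
  row 0: fits
  row 1: fits
  row 2: fits
  row 3: blocked -> lock at row 2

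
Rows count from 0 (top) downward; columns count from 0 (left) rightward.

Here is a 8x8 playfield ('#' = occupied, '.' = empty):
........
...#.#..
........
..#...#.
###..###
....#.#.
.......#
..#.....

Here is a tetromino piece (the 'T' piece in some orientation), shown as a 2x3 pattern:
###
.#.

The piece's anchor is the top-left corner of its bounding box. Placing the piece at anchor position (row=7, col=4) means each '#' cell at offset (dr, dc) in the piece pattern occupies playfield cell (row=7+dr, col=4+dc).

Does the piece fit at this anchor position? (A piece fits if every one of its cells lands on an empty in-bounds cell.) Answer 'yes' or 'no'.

Check each piece cell at anchor (7, 4):
  offset (0,0) -> (7,4): empty -> OK
  offset (0,1) -> (7,5): empty -> OK
  offset (0,2) -> (7,6): empty -> OK
  offset (1,1) -> (8,5): out of bounds -> FAIL
All cells valid: no

Answer: no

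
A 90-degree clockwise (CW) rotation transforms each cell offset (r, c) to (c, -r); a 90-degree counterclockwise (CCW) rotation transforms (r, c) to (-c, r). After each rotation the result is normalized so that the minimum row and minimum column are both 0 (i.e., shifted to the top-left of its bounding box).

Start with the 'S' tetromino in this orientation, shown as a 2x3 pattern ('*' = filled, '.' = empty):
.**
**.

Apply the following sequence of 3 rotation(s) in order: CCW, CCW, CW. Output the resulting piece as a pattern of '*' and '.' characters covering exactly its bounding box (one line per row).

Start:
.**
**.
After rotation 1 (CCW):
*.
**
.*
After rotation 2 (CCW):
.**
**.
After rotation 3 (CW):
*.
**
.*

Answer: *.
**
.*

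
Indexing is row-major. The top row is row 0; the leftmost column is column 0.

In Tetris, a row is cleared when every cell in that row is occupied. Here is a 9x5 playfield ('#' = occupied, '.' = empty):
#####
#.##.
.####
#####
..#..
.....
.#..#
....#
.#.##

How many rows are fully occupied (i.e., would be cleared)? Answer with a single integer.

Answer: 2

Derivation:
Check each row:
  row 0: 0 empty cells -> FULL (clear)
  row 1: 2 empty cells -> not full
  row 2: 1 empty cell -> not full
  row 3: 0 empty cells -> FULL (clear)
  row 4: 4 empty cells -> not full
  row 5: 5 empty cells -> not full
  row 6: 3 empty cells -> not full
  row 7: 4 empty cells -> not full
  row 8: 2 empty cells -> not full
Total rows cleared: 2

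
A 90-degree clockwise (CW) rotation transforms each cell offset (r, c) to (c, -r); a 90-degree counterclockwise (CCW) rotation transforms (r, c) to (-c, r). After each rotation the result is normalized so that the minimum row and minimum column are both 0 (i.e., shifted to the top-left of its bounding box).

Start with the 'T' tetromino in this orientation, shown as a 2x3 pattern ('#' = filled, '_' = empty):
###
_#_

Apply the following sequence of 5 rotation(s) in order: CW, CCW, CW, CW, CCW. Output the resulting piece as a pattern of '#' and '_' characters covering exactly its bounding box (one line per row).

Start:
###
_#_
After rotation 1 (CW):
_#
##
_#
After rotation 2 (CCW):
###
_#_
After rotation 3 (CW):
_#
##
_#
After rotation 4 (CW):
_#_
###
After rotation 5 (CCW):
_#
##
_#

Answer: _#
##
_#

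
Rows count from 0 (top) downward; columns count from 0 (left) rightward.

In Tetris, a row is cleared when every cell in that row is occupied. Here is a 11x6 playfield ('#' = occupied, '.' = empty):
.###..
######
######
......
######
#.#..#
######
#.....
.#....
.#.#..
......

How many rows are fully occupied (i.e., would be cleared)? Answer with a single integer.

Answer: 4

Derivation:
Check each row:
  row 0: 3 empty cells -> not full
  row 1: 0 empty cells -> FULL (clear)
  row 2: 0 empty cells -> FULL (clear)
  row 3: 6 empty cells -> not full
  row 4: 0 empty cells -> FULL (clear)
  row 5: 3 empty cells -> not full
  row 6: 0 empty cells -> FULL (clear)
  row 7: 5 empty cells -> not full
  row 8: 5 empty cells -> not full
  row 9: 4 empty cells -> not full
  row 10: 6 empty cells -> not full
Total rows cleared: 4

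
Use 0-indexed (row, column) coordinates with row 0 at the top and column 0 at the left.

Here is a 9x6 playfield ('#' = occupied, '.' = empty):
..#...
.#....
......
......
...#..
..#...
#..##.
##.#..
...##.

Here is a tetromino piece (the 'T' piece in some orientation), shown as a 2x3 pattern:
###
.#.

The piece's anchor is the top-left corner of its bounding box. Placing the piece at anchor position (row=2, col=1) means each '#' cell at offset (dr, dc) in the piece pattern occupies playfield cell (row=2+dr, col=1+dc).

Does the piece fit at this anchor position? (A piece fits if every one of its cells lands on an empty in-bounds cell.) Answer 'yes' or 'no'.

Answer: yes

Derivation:
Check each piece cell at anchor (2, 1):
  offset (0,0) -> (2,1): empty -> OK
  offset (0,1) -> (2,2): empty -> OK
  offset (0,2) -> (2,3): empty -> OK
  offset (1,1) -> (3,2): empty -> OK
All cells valid: yes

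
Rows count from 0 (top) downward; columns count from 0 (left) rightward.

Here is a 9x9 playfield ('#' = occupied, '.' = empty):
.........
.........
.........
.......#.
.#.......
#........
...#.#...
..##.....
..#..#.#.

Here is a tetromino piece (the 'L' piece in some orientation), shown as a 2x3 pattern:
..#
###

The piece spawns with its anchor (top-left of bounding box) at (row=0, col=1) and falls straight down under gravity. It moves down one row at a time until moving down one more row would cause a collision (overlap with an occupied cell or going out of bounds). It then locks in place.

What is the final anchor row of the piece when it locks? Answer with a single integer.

Spawn at (row=0, col=1). Try each row:
  row 0: fits
  row 1: fits
  row 2: fits
  row 3: blocked -> lock at row 2

Answer: 2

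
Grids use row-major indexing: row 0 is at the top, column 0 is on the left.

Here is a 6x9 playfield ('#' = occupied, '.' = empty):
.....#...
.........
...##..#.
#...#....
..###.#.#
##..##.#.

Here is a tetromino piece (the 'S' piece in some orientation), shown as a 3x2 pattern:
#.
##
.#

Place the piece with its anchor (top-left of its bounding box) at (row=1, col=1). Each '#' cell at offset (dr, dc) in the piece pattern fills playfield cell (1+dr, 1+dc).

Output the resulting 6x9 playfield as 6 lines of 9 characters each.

Fill (1+0,1+0) = (1,1)
Fill (1+1,1+0) = (2,1)
Fill (1+1,1+1) = (2,2)
Fill (1+2,1+1) = (3,2)

Answer: .....#...
.#.......
.####..#.
#.#.#....
..###.#.#
##..##.#.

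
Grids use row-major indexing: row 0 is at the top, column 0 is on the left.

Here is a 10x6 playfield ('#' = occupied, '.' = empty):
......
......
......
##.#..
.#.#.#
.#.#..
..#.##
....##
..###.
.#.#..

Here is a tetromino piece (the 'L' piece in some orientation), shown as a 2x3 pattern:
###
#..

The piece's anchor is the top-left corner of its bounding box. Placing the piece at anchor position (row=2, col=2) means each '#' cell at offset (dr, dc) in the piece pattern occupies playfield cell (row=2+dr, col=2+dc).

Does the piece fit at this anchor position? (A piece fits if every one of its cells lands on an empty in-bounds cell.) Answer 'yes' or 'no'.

Answer: yes

Derivation:
Check each piece cell at anchor (2, 2):
  offset (0,0) -> (2,2): empty -> OK
  offset (0,1) -> (2,3): empty -> OK
  offset (0,2) -> (2,4): empty -> OK
  offset (1,0) -> (3,2): empty -> OK
All cells valid: yes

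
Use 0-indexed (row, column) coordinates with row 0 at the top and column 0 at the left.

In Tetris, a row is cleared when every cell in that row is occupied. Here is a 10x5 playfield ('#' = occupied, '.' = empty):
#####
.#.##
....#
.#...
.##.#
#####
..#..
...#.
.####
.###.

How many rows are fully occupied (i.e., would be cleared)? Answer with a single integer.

Answer: 2

Derivation:
Check each row:
  row 0: 0 empty cells -> FULL (clear)
  row 1: 2 empty cells -> not full
  row 2: 4 empty cells -> not full
  row 3: 4 empty cells -> not full
  row 4: 2 empty cells -> not full
  row 5: 0 empty cells -> FULL (clear)
  row 6: 4 empty cells -> not full
  row 7: 4 empty cells -> not full
  row 8: 1 empty cell -> not full
  row 9: 2 empty cells -> not full
Total rows cleared: 2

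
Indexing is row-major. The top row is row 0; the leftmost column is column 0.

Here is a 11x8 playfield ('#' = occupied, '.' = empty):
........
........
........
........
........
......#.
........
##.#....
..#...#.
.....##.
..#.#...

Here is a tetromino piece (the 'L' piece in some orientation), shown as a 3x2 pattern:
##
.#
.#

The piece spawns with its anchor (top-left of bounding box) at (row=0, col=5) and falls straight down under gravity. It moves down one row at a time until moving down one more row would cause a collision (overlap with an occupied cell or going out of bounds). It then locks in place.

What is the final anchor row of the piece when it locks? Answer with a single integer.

Spawn at (row=0, col=5). Try each row:
  row 0: fits
  row 1: fits
  row 2: fits
  row 3: blocked -> lock at row 2

Answer: 2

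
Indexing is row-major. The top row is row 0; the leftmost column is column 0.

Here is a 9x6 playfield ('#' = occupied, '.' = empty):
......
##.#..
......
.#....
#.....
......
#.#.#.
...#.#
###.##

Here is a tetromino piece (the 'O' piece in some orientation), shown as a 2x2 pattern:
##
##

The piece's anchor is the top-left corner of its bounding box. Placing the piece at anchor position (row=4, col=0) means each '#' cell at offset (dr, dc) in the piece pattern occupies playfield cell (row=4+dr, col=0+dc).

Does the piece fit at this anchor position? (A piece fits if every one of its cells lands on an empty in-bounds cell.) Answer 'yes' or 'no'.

Check each piece cell at anchor (4, 0):
  offset (0,0) -> (4,0): occupied ('#') -> FAIL
  offset (0,1) -> (4,1): empty -> OK
  offset (1,0) -> (5,0): empty -> OK
  offset (1,1) -> (5,1): empty -> OK
All cells valid: no

Answer: no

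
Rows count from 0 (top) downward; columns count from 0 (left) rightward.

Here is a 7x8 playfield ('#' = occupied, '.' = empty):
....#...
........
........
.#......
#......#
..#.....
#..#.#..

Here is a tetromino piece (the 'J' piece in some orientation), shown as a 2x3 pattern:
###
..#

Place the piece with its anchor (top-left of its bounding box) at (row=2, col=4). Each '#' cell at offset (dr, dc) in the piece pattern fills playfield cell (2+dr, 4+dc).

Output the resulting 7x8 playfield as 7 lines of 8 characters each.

Fill (2+0,4+0) = (2,4)
Fill (2+0,4+1) = (2,5)
Fill (2+0,4+2) = (2,6)
Fill (2+1,4+2) = (3,6)

Answer: ....#...
........
....###.
.#....#.
#......#
..#.....
#..#.#..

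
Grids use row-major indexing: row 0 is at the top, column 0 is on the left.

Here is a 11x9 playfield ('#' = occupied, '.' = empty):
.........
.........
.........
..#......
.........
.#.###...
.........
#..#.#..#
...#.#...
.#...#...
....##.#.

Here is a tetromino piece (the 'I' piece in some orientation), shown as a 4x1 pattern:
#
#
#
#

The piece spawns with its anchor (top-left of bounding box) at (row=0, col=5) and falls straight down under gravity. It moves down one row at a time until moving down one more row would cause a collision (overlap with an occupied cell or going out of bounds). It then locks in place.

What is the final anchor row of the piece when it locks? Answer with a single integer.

Spawn at (row=0, col=5). Try each row:
  row 0: fits
  row 1: fits
  row 2: blocked -> lock at row 1

Answer: 1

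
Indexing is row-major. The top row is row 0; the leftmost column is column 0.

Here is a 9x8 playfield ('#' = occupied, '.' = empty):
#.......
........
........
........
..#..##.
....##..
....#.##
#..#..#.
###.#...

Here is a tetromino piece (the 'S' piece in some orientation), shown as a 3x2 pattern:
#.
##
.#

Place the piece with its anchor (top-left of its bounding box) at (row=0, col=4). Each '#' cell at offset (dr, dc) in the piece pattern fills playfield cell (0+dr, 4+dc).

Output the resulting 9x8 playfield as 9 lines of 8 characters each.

Answer: #...#...
....##..
.....#..
........
..#..##.
....##..
....#.##
#..#..#.
###.#...

Derivation:
Fill (0+0,4+0) = (0,4)
Fill (0+1,4+0) = (1,4)
Fill (0+1,4+1) = (1,5)
Fill (0+2,4+1) = (2,5)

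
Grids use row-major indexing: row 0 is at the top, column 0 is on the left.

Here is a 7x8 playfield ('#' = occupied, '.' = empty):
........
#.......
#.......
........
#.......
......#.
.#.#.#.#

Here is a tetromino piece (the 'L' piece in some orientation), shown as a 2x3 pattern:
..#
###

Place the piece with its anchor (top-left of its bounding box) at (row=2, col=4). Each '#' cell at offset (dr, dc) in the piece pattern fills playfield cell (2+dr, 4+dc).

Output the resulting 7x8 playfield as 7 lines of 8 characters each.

Fill (2+0,4+2) = (2,6)
Fill (2+1,4+0) = (3,4)
Fill (2+1,4+1) = (3,5)
Fill (2+1,4+2) = (3,6)

Answer: ........
#.......
#.....#.
....###.
#.......
......#.
.#.#.#.#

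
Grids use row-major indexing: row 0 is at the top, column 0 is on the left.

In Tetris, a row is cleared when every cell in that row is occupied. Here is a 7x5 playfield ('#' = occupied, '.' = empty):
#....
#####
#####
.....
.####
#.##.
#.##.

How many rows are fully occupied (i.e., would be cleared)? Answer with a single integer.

Check each row:
  row 0: 4 empty cells -> not full
  row 1: 0 empty cells -> FULL (clear)
  row 2: 0 empty cells -> FULL (clear)
  row 3: 5 empty cells -> not full
  row 4: 1 empty cell -> not full
  row 5: 2 empty cells -> not full
  row 6: 2 empty cells -> not full
Total rows cleared: 2

Answer: 2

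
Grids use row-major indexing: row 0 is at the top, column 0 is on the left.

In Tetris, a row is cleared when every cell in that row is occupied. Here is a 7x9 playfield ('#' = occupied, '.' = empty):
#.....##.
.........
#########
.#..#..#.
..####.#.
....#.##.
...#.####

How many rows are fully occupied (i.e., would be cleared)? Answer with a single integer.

Check each row:
  row 0: 6 empty cells -> not full
  row 1: 9 empty cells -> not full
  row 2: 0 empty cells -> FULL (clear)
  row 3: 6 empty cells -> not full
  row 4: 4 empty cells -> not full
  row 5: 6 empty cells -> not full
  row 6: 4 empty cells -> not full
Total rows cleared: 1

Answer: 1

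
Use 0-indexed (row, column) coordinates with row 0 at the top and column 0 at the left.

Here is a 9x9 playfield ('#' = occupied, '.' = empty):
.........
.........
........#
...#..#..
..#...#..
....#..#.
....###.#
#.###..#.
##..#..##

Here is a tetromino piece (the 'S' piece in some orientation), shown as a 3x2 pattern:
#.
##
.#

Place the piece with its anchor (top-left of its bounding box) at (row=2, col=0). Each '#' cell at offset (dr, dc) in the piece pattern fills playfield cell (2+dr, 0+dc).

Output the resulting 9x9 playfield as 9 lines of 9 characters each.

Answer: .........
.........
#.......#
##.#..#..
.##...#..
....#..#.
....###.#
#.###..#.
##..#..##

Derivation:
Fill (2+0,0+0) = (2,0)
Fill (2+1,0+0) = (3,0)
Fill (2+1,0+1) = (3,1)
Fill (2+2,0+1) = (4,1)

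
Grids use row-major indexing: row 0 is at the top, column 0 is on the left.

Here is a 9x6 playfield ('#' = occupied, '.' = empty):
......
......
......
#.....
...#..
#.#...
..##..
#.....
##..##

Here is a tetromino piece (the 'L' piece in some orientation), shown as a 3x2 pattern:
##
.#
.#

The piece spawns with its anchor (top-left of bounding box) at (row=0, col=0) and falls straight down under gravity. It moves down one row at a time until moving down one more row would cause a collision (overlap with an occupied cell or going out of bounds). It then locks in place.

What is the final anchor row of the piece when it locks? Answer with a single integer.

Answer: 2

Derivation:
Spawn at (row=0, col=0). Try each row:
  row 0: fits
  row 1: fits
  row 2: fits
  row 3: blocked -> lock at row 2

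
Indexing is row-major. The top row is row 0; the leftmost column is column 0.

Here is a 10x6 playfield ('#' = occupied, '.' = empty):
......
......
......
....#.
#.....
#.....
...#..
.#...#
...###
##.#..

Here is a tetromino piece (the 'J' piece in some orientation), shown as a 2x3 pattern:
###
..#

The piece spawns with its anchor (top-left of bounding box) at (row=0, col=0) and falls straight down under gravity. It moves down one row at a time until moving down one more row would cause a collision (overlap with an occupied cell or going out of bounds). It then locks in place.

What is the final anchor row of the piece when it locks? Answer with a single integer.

Spawn at (row=0, col=0). Try each row:
  row 0: fits
  row 1: fits
  row 2: fits
  row 3: fits
  row 4: blocked -> lock at row 3

Answer: 3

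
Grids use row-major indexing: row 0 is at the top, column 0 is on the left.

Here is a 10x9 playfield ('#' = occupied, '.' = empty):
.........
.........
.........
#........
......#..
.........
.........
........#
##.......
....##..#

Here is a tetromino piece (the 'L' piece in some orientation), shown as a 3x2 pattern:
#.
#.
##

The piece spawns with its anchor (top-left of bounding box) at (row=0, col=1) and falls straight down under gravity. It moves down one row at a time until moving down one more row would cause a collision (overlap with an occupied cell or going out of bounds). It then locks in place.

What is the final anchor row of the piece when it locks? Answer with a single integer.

Spawn at (row=0, col=1). Try each row:
  row 0: fits
  row 1: fits
  row 2: fits
  row 3: fits
  row 4: fits
  row 5: fits
  row 6: blocked -> lock at row 5

Answer: 5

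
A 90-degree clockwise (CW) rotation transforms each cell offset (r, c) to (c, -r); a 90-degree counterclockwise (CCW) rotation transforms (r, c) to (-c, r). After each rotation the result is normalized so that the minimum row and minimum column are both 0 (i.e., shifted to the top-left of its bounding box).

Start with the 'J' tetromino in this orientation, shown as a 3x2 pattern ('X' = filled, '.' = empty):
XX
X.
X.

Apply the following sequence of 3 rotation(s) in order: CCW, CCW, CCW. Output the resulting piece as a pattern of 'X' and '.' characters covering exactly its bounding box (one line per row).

Start:
XX
X.
X.
After rotation 1 (CCW):
X..
XXX
After rotation 2 (CCW):
.X
.X
XX
After rotation 3 (CCW):
XXX
..X

Answer: XXX
..X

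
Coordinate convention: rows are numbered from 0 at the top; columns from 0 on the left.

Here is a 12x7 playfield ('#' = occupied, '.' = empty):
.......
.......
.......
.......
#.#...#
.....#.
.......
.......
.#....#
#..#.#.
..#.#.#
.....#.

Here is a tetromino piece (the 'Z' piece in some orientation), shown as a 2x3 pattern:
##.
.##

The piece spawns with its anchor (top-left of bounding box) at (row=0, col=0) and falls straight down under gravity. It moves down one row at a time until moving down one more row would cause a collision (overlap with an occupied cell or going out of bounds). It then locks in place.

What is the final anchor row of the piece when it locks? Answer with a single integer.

Answer: 2

Derivation:
Spawn at (row=0, col=0). Try each row:
  row 0: fits
  row 1: fits
  row 2: fits
  row 3: blocked -> lock at row 2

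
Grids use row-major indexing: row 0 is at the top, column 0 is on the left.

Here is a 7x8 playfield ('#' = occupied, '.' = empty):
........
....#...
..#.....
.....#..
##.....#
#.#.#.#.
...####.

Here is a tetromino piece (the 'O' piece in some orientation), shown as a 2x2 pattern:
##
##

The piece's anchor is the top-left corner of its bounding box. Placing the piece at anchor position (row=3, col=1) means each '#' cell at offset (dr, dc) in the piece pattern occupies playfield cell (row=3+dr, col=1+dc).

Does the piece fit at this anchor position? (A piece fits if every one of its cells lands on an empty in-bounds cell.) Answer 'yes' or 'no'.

Check each piece cell at anchor (3, 1):
  offset (0,0) -> (3,1): empty -> OK
  offset (0,1) -> (3,2): empty -> OK
  offset (1,0) -> (4,1): occupied ('#') -> FAIL
  offset (1,1) -> (4,2): empty -> OK
All cells valid: no

Answer: no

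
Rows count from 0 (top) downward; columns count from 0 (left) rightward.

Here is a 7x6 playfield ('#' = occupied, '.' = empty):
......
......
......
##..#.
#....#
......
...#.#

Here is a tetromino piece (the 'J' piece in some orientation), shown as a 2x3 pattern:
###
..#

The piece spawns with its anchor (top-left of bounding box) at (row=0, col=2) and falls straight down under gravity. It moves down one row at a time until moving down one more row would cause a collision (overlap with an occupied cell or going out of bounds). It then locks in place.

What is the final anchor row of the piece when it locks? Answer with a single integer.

Spawn at (row=0, col=2). Try each row:
  row 0: fits
  row 1: fits
  row 2: blocked -> lock at row 1

Answer: 1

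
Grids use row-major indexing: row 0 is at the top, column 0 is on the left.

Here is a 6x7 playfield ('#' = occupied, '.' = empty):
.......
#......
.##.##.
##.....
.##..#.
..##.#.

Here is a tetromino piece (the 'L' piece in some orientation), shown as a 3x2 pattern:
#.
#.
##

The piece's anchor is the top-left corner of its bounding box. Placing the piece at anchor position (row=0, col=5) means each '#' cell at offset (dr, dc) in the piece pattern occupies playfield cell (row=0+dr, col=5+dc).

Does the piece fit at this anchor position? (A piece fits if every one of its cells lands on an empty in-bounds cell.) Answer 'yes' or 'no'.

Check each piece cell at anchor (0, 5):
  offset (0,0) -> (0,5): empty -> OK
  offset (1,0) -> (1,5): empty -> OK
  offset (2,0) -> (2,5): occupied ('#') -> FAIL
  offset (2,1) -> (2,6): empty -> OK
All cells valid: no

Answer: no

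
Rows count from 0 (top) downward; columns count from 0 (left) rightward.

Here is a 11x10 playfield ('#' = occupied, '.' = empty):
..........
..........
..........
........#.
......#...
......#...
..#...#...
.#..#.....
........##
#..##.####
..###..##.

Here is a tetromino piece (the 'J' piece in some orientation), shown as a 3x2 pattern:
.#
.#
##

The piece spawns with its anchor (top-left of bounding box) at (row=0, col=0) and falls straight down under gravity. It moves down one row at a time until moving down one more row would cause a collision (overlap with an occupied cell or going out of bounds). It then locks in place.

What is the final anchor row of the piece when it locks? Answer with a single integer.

Spawn at (row=0, col=0). Try each row:
  row 0: fits
  row 1: fits
  row 2: fits
  row 3: fits
  row 4: fits
  row 5: blocked -> lock at row 4

Answer: 4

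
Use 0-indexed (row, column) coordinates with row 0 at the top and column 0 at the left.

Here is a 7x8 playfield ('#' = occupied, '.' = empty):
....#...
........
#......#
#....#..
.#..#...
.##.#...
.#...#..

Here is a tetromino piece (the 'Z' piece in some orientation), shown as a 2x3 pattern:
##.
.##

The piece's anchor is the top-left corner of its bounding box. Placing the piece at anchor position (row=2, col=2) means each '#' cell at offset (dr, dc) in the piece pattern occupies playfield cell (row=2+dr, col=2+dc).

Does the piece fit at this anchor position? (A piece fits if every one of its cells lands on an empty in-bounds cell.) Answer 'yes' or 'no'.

Check each piece cell at anchor (2, 2):
  offset (0,0) -> (2,2): empty -> OK
  offset (0,1) -> (2,3): empty -> OK
  offset (1,1) -> (3,3): empty -> OK
  offset (1,2) -> (3,4): empty -> OK
All cells valid: yes

Answer: yes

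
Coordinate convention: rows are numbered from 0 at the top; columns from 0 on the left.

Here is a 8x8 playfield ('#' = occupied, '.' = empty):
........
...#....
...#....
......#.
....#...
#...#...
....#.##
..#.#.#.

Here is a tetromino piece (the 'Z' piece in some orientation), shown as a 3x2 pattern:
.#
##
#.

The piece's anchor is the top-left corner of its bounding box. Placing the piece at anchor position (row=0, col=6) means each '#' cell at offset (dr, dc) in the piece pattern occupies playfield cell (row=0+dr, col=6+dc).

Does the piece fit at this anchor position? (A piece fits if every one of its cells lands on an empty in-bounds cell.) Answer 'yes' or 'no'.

Answer: yes

Derivation:
Check each piece cell at anchor (0, 6):
  offset (0,1) -> (0,7): empty -> OK
  offset (1,0) -> (1,6): empty -> OK
  offset (1,1) -> (1,7): empty -> OK
  offset (2,0) -> (2,6): empty -> OK
All cells valid: yes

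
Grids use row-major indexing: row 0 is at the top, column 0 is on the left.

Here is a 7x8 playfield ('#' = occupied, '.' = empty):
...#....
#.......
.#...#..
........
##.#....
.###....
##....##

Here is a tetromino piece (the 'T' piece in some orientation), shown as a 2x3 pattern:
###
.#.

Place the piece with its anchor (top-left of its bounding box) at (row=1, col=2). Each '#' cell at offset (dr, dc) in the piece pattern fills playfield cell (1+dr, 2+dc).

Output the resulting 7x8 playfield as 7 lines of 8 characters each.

Answer: ...#....
#.###...
.#.#.#..
........
##.#....
.###....
##....##

Derivation:
Fill (1+0,2+0) = (1,2)
Fill (1+0,2+1) = (1,3)
Fill (1+0,2+2) = (1,4)
Fill (1+1,2+1) = (2,3)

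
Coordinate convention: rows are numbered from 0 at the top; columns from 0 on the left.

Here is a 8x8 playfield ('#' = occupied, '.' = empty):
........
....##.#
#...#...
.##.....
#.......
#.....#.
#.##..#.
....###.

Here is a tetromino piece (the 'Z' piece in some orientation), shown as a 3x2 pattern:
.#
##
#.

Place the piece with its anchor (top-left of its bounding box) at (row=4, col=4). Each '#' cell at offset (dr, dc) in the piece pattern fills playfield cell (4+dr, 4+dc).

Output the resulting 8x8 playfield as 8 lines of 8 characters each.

Fill (4+0,4+1) = (4,5)
Fill (4+1,4+0) = (5,4)
Fill (4+1,4+1) = (5,5)
Fill (4+2,4+0) = (6,4)

Answer: ........
....##.#
#...#...
.##.....
#....#..
#...###.
#.###.#.
....###.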